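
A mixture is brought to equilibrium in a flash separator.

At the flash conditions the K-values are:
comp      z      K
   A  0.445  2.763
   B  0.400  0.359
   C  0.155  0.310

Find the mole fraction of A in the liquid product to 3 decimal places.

x_A = 0.271

Material balance + equilibrium reduce to Σ zᵢ(Kᵢ−1)/(1+ψ(Kᵢ−1)) = 0.
Feasibility: ΣzᵢKᵢ = 1.421, Σzᵢ/Kᵢ = 1.775 — both > 1, two phases present.
Newton–Raphson from ψ = 0.3:
  ψ = 0.300: g = 0.0608, g' = -0.961 → ψ = 0.363
  ψ = 0.363: g = 0.0013, g' = -0.925 → ψ = 0.365
Converged at ψ = 0.365.
Compositions from xᵢ = zᵢ/(1+ψ(Kᵢ−1)), yᵢ = Kᵢxᵢ:
  A: x = 0.271, y = 0.748
  B: x = 0.522, y = 0.187
  C: x = 0.207, y = 0.064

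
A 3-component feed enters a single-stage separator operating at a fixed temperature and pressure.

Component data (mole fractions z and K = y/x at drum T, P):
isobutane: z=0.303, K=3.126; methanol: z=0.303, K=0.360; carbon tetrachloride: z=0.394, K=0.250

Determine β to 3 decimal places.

β = 0.103

Rachford–Rice: g(β) = Σ zᵢ(Kᵢ−1)/(1+β(Kᵢ−1)) = 0.
g(0) = ΣzᵢKᵢ − 1 = 0.155 and g(1) = 1 − Σzᵢ/Kᵢ = -1.515, so a root lies in (0, 1).
Newton iteration, β⁰ = 0.68:
  β = 0.680: g = -0.6830, g' = -1.541 → β = 0.237
  β = 0.237: g = -0.1594, g' = -1.106 → β = 0.093
  β = 0.093: g = 0.0144, g' = -1.352 → β = 0.103
Converged at β = 0.103.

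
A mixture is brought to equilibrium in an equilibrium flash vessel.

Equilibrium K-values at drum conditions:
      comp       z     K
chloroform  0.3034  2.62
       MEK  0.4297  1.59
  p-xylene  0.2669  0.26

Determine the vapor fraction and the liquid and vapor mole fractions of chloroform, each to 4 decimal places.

ψ = 0.7000, x_chloroform = 0.1422, y_chloroform = 0.3725

Material balance + equilibrium reduce to Σ zᵢ(Kᵢ−1)/(1+ψ(Kᵢ−1)) = 0.
Feasibility: ΣzᵢKᵢ = 1.5475, Σzᵢ/Kᵢ = 1.4126 — both > 1, two phases present.
Newton–Raphson from ψ = 0.64:
  ψ = 0.6400: g = 0.05014, g' = -0.7982 → ψ = 0.7028
  ψ = 0.7028: g = -0.00251, g' = -0.8834 → ψ = 0.7000
Converged at ψ = 0.7000.
Compositions from xᵢ = zᵢ/(1+ψ(Kᵢ−1)), yᵢ = Kᵢxᵢ:
  chloroform: x = 0.1422, y = 0.3725
  MEK: x = 0.3041, y = 0.4835
  p-xylene: x = 0.5537, y = 0.1440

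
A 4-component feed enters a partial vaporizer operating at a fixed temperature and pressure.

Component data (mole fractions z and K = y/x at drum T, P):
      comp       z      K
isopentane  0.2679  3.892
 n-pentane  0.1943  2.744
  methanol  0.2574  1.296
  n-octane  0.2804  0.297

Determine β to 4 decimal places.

β = 0.7869

Let β = V/F and solve Σ zᵢ(Kᵢ−1)/(1+β(Kᵢ−1)) = 0.
Check two-phase: ΣzᵢKᵢ = 1.9927 > 1 and Σzᵢ/Kᵢ = 1.2824 > 1, so g(0) = 0.9927 > 0 and g(1) = -0.2824 < 0.
Newton–Raphson from β = 0.57:
  β = 0.5700: g = 0.19874, g' = -0.8704 → β = 0.7983
  β = 0.7983: g = -0.01182, g' = -1.0425 → β = 0.7870
  β = 0.7870: g = -0.00011, g' = -1.0229 → β = 0.7869
Converged at β = 0.7869.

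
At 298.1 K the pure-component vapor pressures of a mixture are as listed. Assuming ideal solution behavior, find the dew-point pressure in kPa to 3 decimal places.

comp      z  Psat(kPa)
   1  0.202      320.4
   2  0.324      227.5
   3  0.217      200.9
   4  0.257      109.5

At the dew point ψ → 1, so Σzᵢ/Kᵢ = 1 with Kᵢ = Pᵢˢᵃᵗ/P ⇒ 1/P = Σzᵢ/Pᵢˢᵃᵗ.
1/P = 0.202/320.4 + 0.324/227.5 + 0.217/200.9 + 0.257/109.5 = 0.005482 ⇒ P = 182.422 kPa

Pdew = 182.422 kPa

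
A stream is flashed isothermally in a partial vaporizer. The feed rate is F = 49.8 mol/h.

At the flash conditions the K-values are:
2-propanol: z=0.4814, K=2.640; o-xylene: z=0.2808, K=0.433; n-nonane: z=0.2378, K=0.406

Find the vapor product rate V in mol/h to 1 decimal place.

Let β = V/F and solve Σ zᵢ(Kᵢ−1)/(1+β(Kᵢ−1)) = 0.
Feasibility: ΣzᵢKᵢ = 1.4890, Σzᵢ/Kᵢ = 1.4166 — both > 1, two phases present.
Iterate (Newton) starting at β = 0.5:
  β = 0.5000: g = 0.01065, g' = -0.7365 → β = 0.5145
Converged at β = 0.5145.
Then V = β·F = 0.5145·49.8 = 25.6 mol/h and L = F − V = 24.2 mol/h.

V = 25.6 mol/h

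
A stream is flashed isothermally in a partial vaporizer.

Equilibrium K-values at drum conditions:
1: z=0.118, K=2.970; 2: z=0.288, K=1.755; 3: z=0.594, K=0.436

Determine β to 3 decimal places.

Rachford–Rice: g(β) = Σ zᵢ(Kᵢ−1)/(1+β(Kᵢ−1)) = 0.
Feasibility: ΣzᵢKᵢ = 1.115, Σzᵢ/Kᵢ = 1.566 — both > 1, two phases present.
Newton iteration, β⁰ = 0.5:
  β = 0.500: g = -0.1916, g' = -0.569 → β = 0.163
  β = 0.163: g = 0.0004, g' = -0.621 → β = 0.164
Converged at β = 0.164.

β = 0.164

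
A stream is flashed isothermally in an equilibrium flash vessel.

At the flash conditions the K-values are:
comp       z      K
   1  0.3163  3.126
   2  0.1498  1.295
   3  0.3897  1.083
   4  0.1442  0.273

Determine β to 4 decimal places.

β = 0.8908

Let β = V/F and solve Σ zᵢ(Kᵢ−1)/(1+β(Kᵢ−1)) = 0.
Feasibility: ΣzᵢKᵢ = 1.6442, Σzᵢ/Kᵢ = 1.1049 — both > 1, two phases present.
Newton iteration, β⁰ = 0.59:
  β = 0.5900: g = 0.18319, g' = -0.5269 → β = 0.9377
  β = 0.9377: g = -0.04008, g' = -0.9221 → β = 0.8942
  β = 0.8942: g = -0.00273, g' = -0.8028 → β = 0.8908
Converged at β = 0.8908.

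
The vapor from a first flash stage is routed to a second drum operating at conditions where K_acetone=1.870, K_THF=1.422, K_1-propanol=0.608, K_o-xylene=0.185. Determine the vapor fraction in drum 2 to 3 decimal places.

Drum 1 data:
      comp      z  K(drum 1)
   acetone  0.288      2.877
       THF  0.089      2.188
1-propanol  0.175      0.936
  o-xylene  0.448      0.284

V/F (drum 2) = 0.607

Drum 1:
Newton iteration, ψ₁⁰ = 0.5:
  ψ₁ = 0.500: g = -0.1660, g' = -0.877 → ψ₁ = 0.311
  ψ₁ = 0.311: g = -0.0054, g' = -0.852 → ψ₁ = 0.304
Converged at ψ₁ = 0.304.
Drum-1 compositions:
  acetone: x = 0.183, y = 0.527
  THF: x = 0.065, y = 0.143
  1-propanol: x = 0.178, y = 0.167
  o-xylene: x = 0.573, y = 0.163
Drum-2 feed = drum-1 vapor: z₂ = (0.5272, 0.1430, 0.1671, 0.1627).
Drum 2:
Newton–Raphson from ψ₂ = 0.54:
  ψ₂ = 0.540: g = 0.0413, g' = -0.588 → ψ₂ = 0.610
  ψ₂ = 0.610: g = -0.0023, g' = -0.659 → ψ₂ = 0.607
Converged at ψ₂ = 0.607.
  acetone: x = 0.345, y = 0.645
  THF: x = 0.114, y = 0.162
  1-propanol: x = 0.219, y = 0.133
  o-xylene: x = 0.322, y = 0.060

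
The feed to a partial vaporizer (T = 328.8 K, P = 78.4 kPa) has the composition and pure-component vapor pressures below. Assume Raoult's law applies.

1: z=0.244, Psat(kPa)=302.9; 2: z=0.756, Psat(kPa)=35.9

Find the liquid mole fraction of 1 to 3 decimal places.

x_1 = 0.159

Raoult's law: Kᵢ = Pᵢˢᵃᵗ/P = Pᵢˢᵃᵗ/78.4.
  K_1 = 302.9/78.4 = 3.86352, K_2 = 35.9/78.4 = 0.45791
Rachford–Rice: g(β) = Σ zᵢ(Kᵢ−1)/(1+β(Kᵢ−1)) = 0.
g(0) = ΣzᵢKᵢ − 1 = 0.289 and g(1) = 1 − Σzᵢ/Kᵢ = -0.714, so a root lies in (0, 1).
Binary case is linear: z₁(K₁−1)(1+β(K₂−1)) + z₂(K₂−1)(1+β(K₁−1)) = 0
⇒ β = [z₁(K₁−1)+z₂(K₂−1)] / [−(K₁−1)(K₂−1)] = 0.2889/1.5523 = 0.186
Compositions from xᵢ = zᵢ/(1+β(Kᵢ−1)), yᵢ = Kᵢxᵢ:
  1: x = 0.159, y = 0.615
  2: x = 0.841, y = 0.385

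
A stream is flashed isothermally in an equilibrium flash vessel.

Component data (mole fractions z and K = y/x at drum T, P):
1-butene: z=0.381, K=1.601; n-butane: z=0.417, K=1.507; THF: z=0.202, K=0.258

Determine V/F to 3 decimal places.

Material balance + equilibrium reduce to Σ zᵢ(Kᵢ−1)/(1+V/F(Kᵢ−1)) = 0.
Feasibility: ΣzᵢKᵢ = 1.291, Σzᵢ/Kᵢ = 1.298 — both > 1, two phases present.
Iterate (Newton) starting at V/F = 0.5:
  V/F = 0.500: g = 0.1064, g' = -0.431 → V/F = 0.747
  V/F = 0.747: g = -0.0250, g' = -0.682 → V/F = 0.710
  V/F = 0.710: g = -0.0011, g' = -0.623 → V/F = 0.709
Converged at V/F = 0.709.

V/F = 0.709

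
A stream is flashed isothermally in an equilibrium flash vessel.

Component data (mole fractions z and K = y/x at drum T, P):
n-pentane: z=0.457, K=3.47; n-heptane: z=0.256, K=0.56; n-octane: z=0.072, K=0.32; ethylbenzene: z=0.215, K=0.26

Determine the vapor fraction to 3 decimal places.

Rachford–Rice: g(ψ) = Σ zᵢ(Kᵢ−1)/(1+ψ(Kᵢ−1)) = 0.
Check two-phase: ΣzᵢKᵢ = 1.808 > 1 and Σzᵢ/Kᵢ = 1.641 > 1, so g(0) = 0.808 > 0 and g(1) = -0.641 < 0.
Newton–Raphson from ψ = 0.44:
  ψ = 0.440: g = 0.0955, g' = -1.043 → ψ = 0.532
  ψ = 0.532: g = 0.0021, g' = -1.007 → ψ = 0.534
Converged at ψ = 0.534.

ψ = 0.534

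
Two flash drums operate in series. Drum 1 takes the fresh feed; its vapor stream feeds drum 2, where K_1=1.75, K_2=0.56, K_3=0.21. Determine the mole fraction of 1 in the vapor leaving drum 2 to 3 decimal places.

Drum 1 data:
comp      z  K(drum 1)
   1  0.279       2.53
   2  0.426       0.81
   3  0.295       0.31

Drum 1:
Material balance + equilibrium reduce to Σ zᵢ(Kᵢ−1)/(1+ψ₁(Kᵢ−1)) = 0.
Feasibility: ΣzᵢKᵢ = 1.142, Σzᵢ/Kᵢ = 1.588 — both > 1, two phases present.
Newton–Raphson from ψ₁ = 0.53:
  ψ₁ = 0.530: g = -0.1752, g' = -0.567 → ψ₁ = 0.221
  ψ₁ = 0.221: g = -0.0058, g' = -0.577 → ψ₁ = 0.211
Converged at ψ₁ = 0.211.
Drum-1 compositions:
  1: x = 0.211, y = 0.533
  2: x = 0.444, y = 0.359
  3: x = 0.345, y = 0.107
Drum-2 feed = drum-1 vapor: z₂ = (0.5335, 0.3595, 0.1071).
Drum 2:
Let ψ₂ = V/F and solve Σ zᵢ(Kᵢ−1)/(1+ψ₂(Kᵢ−1)) = 0.
Check two-phase: ΣzᵢKᵢ = 1.157 > 1 and Σzᵢ/Kᵢ = 1.457 > 1, so g(0) = 0.157 > 0 and g(1) = -0.457 < 0.
Newton–Raphson from ψ₂ = 0.34:
  ψ₂ = 0.340: g = 0.0172, g' = -0.412 → ψ₂ = 0.382
  ψ₂ = 0.382: g = -0.0001, g' = -0.419 → ψ₂ = 0.381
Converged at ψ₂ = 0.381.
  1: x = 0.415, y = 0.726
  2: x = 0.432, y = 0.242
  3: x = 0.153, y = 0.032

y_1 (drum 2) = 0.726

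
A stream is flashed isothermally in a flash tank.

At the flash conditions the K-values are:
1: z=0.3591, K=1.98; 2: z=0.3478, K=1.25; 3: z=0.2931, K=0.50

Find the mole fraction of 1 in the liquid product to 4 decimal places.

Newton iteration, V/F⁰ = 0.5:
  V/F = 0.5000: g = 0.11808, g' = -0.3028 → V/F = 0.8900
  V/F = 0.8900: g = -0.00495, g' = -0.3508 → V/F = 0.8759
  V/F = 0.8759: g = -0.00003, g' = -0.3464 → V/F = 0.8758
Converged at V/F = 0.8758.
Compositions from xᵢ = zᵢ/(1+V/F(Kᵢ−1)), yᵢ = Kᵢxᵢ:
  1: x = 0.1932, y = 0.3826
  2: x = 0.2853, y = 0.3567
  3: x = 0.5214, y = 0.2607

x_1 = 0.1932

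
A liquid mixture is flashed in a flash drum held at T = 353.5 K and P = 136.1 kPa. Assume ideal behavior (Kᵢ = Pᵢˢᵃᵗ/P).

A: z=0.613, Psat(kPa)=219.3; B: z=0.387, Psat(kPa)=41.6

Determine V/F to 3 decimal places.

Raoult's law: Kᵢ = Pᵢˢᵃᵗ/P = Pᵢˢᵃᵗ/136.1.
  K_A = 219.3/136.1 = 1.61132, K_B = 41.6/136.1 = 0.30566
Rachford–Rice: g(V/F) = Σ zᵢ(Kᵢ−1)/(1+V/F(Kᵢ−1)) = 0.
g(0) = ΣzᵢKᵢ − 1 = 0.106 and g(1) = 1 − Σzᵢ/Kᵢ = -0.647, so a root lies in (0, 1).
Binary case is linear: z₁(K₁−1)(1+V/F(K₂−1)) + z₂(K₂−1)(1+V/F(K₁−1)) = 0
⇒ V/F = [z₁(K₁−1)+z₂(K₂−1)] / [−(K₁−1)(K₂−1)] = 0.1060/0.4245 = 0.250

V/F = 0.250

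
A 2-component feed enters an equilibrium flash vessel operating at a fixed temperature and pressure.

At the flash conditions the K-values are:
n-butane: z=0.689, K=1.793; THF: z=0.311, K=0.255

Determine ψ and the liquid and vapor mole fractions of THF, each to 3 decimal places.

ψ = 0.533, x_THF = 0.516, y_THF = 0.131

Material balance + equilibrium reduce to Σ zᵢ(Kᵢ−1)/(1+ψ(Kᵢ−1)) = 0.
Check two-phase: ΣzᵢKᵢ = 1.315 > 1 and Σzᵢ/Kᵢ = 1.604 > 1, so g(0) = 0.315 > 0 and g(1) = -0.604 < 0.
Newton iteration, ψ⁰ = 0.5:
  ψ = 0.500: g = 0.0220, g' = -0.661 → ψ = 0.533
Converged at ψ = 0.533.
Compositions from xᵢ = zᵢ/(1+ψ(Kᵢ−1)), yᵢ = Kᵢxᵢ:
  n-butane: x = 0.484, y = 0.869
  THF: x = 0.516, y = 0.131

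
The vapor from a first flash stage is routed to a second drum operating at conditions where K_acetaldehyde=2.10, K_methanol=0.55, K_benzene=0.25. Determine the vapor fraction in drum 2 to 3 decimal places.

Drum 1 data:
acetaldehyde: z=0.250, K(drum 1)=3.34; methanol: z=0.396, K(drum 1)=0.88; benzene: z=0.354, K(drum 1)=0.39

V/F (drum 2) = 0.340

Drum 1:
Material balance + equilibrium reduce to Σ zᵢ(Kᵢ−1)/(1+ψ₁(Kᵢ−1)) = 0.
Check two-phase: ΣzᵢKᵢ = 1.322 > 1 and Σzᵢ/Kᵢ = 1.433 > 1, so g(0) = 0.322 > 0 and g(1) = -0.433 < 0.
Newton iteration, ψ₁⁰ = 0.58:
  ψ₁ = 0.580: g = -0.1371, g' = -0.568 → ψ₁ = 0.339
  ψ₁ = 0.339: g = 0.0045, g' = -0.641 → ψ₁ = 0.346
Converged at ψ₁ = 0.346.
Drum-1 compositions:
  acetaldehyde: x = 0.138, y = 0.461
  methanol: x = 0.413, y = 0.364
  benzene: x = 0.449, y = 0.175
Drum-2 feed = drum-1 vapor: z₂ = (0.4614, 0.3636, 0.1750).
Drum 2:
Material balance + equilibrium reduce to Σ zᵢ(Kᵢ−1)/(1+ψ₂(Kᵢ−1)) = 0.
Feasibility: ΣzᵢKᵢ = 1.213, Σzᵢ/Kᵢ = 1.581 — both > 1, two phases present.
Iterate (Newton) starting at ψ₂ = 0.5:
  ψ₂ = 0.500: g = -0.0936, g' = -0.607 → ψ₂ = 0.346
  ψ₂ = 0.346: g = -0.0032, g' = -0.576 → ψ₂ = 0.340
Converged at ψ₂ = 0.340.
  acetaldehyde: x = 0.336, y = 0.705
  methanol: x = 0.429, y = 0.236
  benzene: x = 0.235, y = 0.059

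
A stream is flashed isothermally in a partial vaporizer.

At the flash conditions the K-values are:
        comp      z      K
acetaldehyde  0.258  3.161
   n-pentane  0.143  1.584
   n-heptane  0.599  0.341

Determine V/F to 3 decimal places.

V/F = 0.210

Material balance + equilibrium reduce to Σ zᵢ(Kᵢ−1)/(1+V/F(Kᵢ−1)) = 0.
Check two-phase: ΣzᵢKᵢ = 1.246 > 1 and Σzᵢ/Kᵢ = 1.928 > 1, so g(0) = 0.246 > 0 and g(1) = -0.928 < 0.
Newton–Raphson from V/F = 0.5:
  V/F = 0.500: g = -0.2561, g' = -0.886 → V/F = 0.211
  V/F = 0.211: g = -0.0012, g' = -0.958 → V/F = 0.210
Converged at V/F = 0.210.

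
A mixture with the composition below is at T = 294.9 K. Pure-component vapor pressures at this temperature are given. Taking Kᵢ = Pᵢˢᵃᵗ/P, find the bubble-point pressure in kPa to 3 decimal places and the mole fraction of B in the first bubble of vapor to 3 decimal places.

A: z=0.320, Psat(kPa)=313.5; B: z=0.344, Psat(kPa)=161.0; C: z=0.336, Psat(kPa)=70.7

At the bubble point ψ → 0, so ΣzᵢKᵢ = 1 with Kᵢ = Pᵢˢᵃᵗ/P ⇒ P = ΣzᵢPᵢˢᵃᵗ.
P = 0.320·313.5 + 0.344·161.0 + 0.336·70.7 = 179.459 kPa
yᵢ = zᵢPᵢˢᵃᵗ/P ⇒ y_B = 0.344·161.0/179.459 = 0.309

Pbub = 179.459 kPa, y_B = 0.309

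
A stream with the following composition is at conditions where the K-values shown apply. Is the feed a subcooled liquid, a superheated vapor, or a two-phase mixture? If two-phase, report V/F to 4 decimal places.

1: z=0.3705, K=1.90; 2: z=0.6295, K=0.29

subcooled liquid

ΣzᵢKᵢ = 0.8865; Σzᵢ/Kᵢ = 2.3657.
Since ΣzᵢKᵢ < 1 the mixture is below its bubble point — single liquid phase.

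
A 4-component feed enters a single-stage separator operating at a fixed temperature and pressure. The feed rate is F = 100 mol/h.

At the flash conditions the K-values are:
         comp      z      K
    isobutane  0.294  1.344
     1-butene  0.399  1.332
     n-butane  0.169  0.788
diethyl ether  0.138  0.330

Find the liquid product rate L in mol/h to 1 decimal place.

L = 40.6 mol/h

Newton iteration, V/F⁰ = 0.43:
  V/F = 0.430: g = 0.0347, g' = -0.192 → V/F = 0.611
  V/F = 0.611: g = -0.0041, g' = -0.242 → V/F = 0.594
Converged at V/F = 0.594.
Then V = V/F·F = 0.5942·100 = 59.4 mol/h and L = F − V = 40.6 mol/h.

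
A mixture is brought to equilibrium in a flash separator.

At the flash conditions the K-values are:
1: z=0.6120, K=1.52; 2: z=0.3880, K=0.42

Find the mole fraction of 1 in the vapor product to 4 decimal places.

y_1 = 0.8015

Rachford–Rice: g(β) = Σ zᵢ(Kᵢ−1)/(1+β(Kᵢ−1)) = 0.
Check two-phase: ΣzᵢKᵢ = 1.0932 > 1 and Σzᵢ/Kᵢ = 1.3264 > 1, so g(0) = 0.0932 > 0 and g(1) = -0.3264 < 0.
Newton–Raphson from β = 0.5:
  β = 0.5000: g = -0.06439, g' = -0.3632 → β = 0.3227
  β = 0.3227: g = -0.00435, g' = -0.3189 → β = 0.3091
  β = 0.3091: g = -0.00002, g' = -0.3166 → β = 0.3090
Converged at β = 0.3090.
Compositions from xᵢ = zᵢ/(1+β(Kᵢ−1)), yᵢ = Kᵢxᵢ:
  1: x = 0.5273, y = 0.8015
  2: x = 0.4727, y = 0.1985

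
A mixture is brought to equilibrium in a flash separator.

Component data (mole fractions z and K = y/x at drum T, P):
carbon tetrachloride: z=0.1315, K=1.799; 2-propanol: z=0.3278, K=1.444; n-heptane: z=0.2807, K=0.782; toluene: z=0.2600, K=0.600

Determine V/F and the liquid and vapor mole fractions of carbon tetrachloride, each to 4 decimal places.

V/F = 0.4732, x_carbon tetrachloride = 0.0954, y_carbon tetrachloride = 0.1717

Newton–Raphson from V/F = 0.5:
  V/F = 0.5000: g = -0.00450, g' = -0.1679 → V/F = 0.4732
Converged at V/F = 0.4732.
Compositions from xᵢ = zᵢ/(1+V/F(Kᵢ−1)), yᵢ = Kᵢxᵢ:
  carbon tetrachloride: x = 0.0954, y = 0.1717
  2-propanol: x = 0.2709, y = 0.3912
  n-heptane: x = 0.3130, y = 0.2448
  toluene: x = 0.3207, y = 0.1924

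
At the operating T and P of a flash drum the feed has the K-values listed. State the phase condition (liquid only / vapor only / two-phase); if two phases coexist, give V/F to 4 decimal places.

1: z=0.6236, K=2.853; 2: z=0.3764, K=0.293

two-phase, V/F = 0.6789

ΣzᵢKᵢ = 1.8894; Σzᵢ/Kᵢ = 1.5032.
Both exceed 1, so a two-phase solution exists.
Binary case is linear: z₁(K₁−1)(1+ψ(K₂−1)) + z₂(K₂−1)(1+ψ(K₁−1)) = 0
⇒ ψ = [z₁(K₁−1)+z₂(K₂−1)] / [−(K₁−1)(K₂−1)] = 0.88942/1.31007 = 0.6789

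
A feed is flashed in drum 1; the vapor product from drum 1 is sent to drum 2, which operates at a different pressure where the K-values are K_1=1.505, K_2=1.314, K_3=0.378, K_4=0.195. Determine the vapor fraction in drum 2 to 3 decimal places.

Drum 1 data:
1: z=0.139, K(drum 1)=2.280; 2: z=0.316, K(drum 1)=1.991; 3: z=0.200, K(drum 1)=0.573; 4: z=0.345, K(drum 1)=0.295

Drum 1:
Newton–Raphson from ψ₁ = 0.45:
  ψ₁ = 0.450: g = -0.1325, g' = -0.664 → ψ₁ = 0.250
  ψ₁ = 0.250: g = -0.0054, g' = -0.628 → ψ₁ = 0.242
Converged at ψ₁ = 0.242.
Drum-1 compositions:
  1: x = 0.106, y = 0.242
  2: x = 0.255, y = 0.508
  3: x = 0.223, y = 0.128
  4: x = 0.416, y = 0.123
Drum-2 feed = drum-1 vapor: z₂ = (0.2420, 0.5075, 0.1278, 0.1227).
Drum 2:
Rachford–Rice: g(ψ₂) = Σ zᵢ(Kᵢ−1)/(1+ψ₂(Kᵢ−1)) = 0.
g(0) = ΣzᵢKᵢ − 1 = 0.103 and g(1) = 1 − Σzᵢ/Kᵢ = -0.514, so a root lies in (0, 1).
Newton–Raphson from ψ₂ = 0.57:
  ψ₂ = 0.570: g = -0.0756, g' = -0.463 → ψ₂ = 0.407
  ψ₂ = 0.407: g = -0.0106, g' = -0.346 → ψ₂ = 0.376
  ψ₂ = 0.376: g = -0.0002, g' = -0.331 → ψ₂ = 0.375
Converged at ψ₂ = 0.375.
  1: x = 0.203, y = 0.306
  2: x = 0.454, y = 0.597
  3: x = 0.167, y = 0.063
  4: x = 0.176, y = 0.034

V/F (drum 2) = 0.375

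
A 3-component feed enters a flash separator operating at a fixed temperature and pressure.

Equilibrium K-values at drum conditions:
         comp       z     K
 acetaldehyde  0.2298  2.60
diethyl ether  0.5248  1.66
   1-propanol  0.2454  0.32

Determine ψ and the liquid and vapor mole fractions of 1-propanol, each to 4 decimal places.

ψ = 0.8283, x_1-propanol = 0.5619, y_1-propanol = 0.1798

Rachford–Rice: g(ψ) = Σ zᵢ(Kᵢ−1)/(1+ψ(Kᵢ−1)) = 0.
Check two-phase: ΣzᵢKᵢ = 1.5472 > 1 and Σzᵢ/Kᵢ = 1.1714 > 1, so g(0) = 0.5472 > 0 and g(1) = -0.1714 < 0.
Iterate (Newton) starting at ψ = 0.5:
  ψ = 0.5000: g = 0.21186, g' = -0.5713 → ψ = 0.8708
  ψ = 0.8708: g = -0.03559, g' = -0.8771 → ψ = 0.8303
  ψ = 0.8303: g = -0.00157, g' = -0.8024 → ψ = 0.8283
Converged at ψ = 0.8283.
Compositions from xᵢ = zᵢ/(1+ψ(Kᵢ−1)), yᵢ = Kᵢxᵢ:
  acetaldehyde: x = 0.0988, y = 0.2570
  diethyl ether: x = 0.3393, y = 0.5633
  1-propanol: x = 0.5619, y = 0.1798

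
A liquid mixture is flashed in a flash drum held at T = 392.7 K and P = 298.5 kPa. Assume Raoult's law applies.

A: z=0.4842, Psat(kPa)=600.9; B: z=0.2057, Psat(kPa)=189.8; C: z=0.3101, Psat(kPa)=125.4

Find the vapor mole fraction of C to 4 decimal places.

y_C = 0.1775

Raoult's law: Kᵢ = Pᵢˢᵃᵗ/P = Pᵢˢᵃᵗ/298.5.
  K_A = 600.9/298.5 = 2.013065, K_B = 189.8/298.5 = 0.635846, K_C = 125.4/298.5 = 0.420101
Material balance + equilibrium reduce to Σ zᵢ(Kᵢ−1)/(1+V/F(Kᵢ−1)) = 0.
Check two-phase: ΣzᵢKᵢ = 1.2358 > 1 and Σzᵢ/Kᵢ = 1.3022 > 1, so g(0) = 0.2358 > 0 and g(1) = -0.3022 < 0.
Iterate (Newton) starting at V/F = 0.5:
  V/F = 0.5000: g = -0.01924, g' = -0.4666 → V/F = 0.4588
  V/F = 0.4588: g = -0.00005, g' = -0.4645 → V/F = 0.4587
Converged at V/F = 0.4587.
Compositions from xᵢ = zᵢ/(1+V/F(Kᵢ−1)), yᵢ = Kᵢxᵢ:
  A: x = 0.3306, y = 0.6655
  B: x = 0.2469, y = 0.1570
  C: x = 0.4225, y = 0.1775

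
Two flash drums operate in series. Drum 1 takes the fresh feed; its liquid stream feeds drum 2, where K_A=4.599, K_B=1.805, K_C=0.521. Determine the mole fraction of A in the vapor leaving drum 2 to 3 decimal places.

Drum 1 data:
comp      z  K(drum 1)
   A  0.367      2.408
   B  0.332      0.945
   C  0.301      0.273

y_A (drum 2) = 0.254

Drum 1:
Let ψ₁ = V/F and solve Σ zᵢ(Kᵢ−1)/(1+ψ₁(Kᵢ−1)) = 0.
g(0) = ΣzᵢKᵢ − 1 = 0.280 and g(1) = 1 − Σzᵢ/Kᵢ = -0.606, so a root lies in (0, 1).
Iterate (Newton) starting at ψ₁ = 0.48:
  ψ₁ = 0.480: g = -0.0465, g' = -0.635 → ψ₁ = 0.407
  ψ₁ = 0.407: g = -0.0008, g' = -0.616 → ψ₁ = 0.405
Converged at ψ₁ = 0.405.
Drum-1 compositions:
  A: x = 0.234, y = 0.563
  B: x = 0.340, y = 0.321
  C: x = 0.427, y = 0.117
Drum-2 feed = drum-1 liquid: z₂ = (0.2336, 0.3396, 0.4268).
Drum 2:
Newton iteration, ψ₂⁰ = 0.5:
  ψ₂ = 0.500: g = 0.2264, g' = -0.667 → ψ₂ = 0.839
  ψ₂ = 0.839: g = 0.0304, g' = -0.539 → ψ₂ = 0.896
  ψ₂ = 0.896: g = -0.0001, g' = -0.544 → ψ₂ = 0.895
Converged at ψ₂ = 0.895.
  A: x = 0.055, y = 0.254
  B: x = 0.197, y = 0.356
  C: x = 0.747, y = 0.389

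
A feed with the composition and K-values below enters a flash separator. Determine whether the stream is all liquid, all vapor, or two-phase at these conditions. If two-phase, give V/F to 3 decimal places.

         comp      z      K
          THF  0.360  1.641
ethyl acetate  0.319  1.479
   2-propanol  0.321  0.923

ΣzᵢKᵢ = 1.359; Σzᵢ/Kᵢ = 0.783.
Since Σzᵢ/Kᵢ < 1 the mixture is above its dew point — single vapor phase.

all vapor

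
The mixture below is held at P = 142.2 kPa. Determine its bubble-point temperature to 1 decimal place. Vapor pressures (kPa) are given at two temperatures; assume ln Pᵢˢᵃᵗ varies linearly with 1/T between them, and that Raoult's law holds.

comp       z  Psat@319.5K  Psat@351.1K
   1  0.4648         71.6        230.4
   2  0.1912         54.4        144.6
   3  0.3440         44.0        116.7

Bubble-point temperature: ΣzᵢPᵢˢᵃᵗ(T) = P. Interpolate ln Pᵢˢᵃᵗ = aᵢ + bᵢ/T.
  T = 319.5 K: ΣzᵢPᵢˢᵃᵗ = 58.82 kPa
  T = 351.1 K: ΣzᵢPᵢˢᵃᵗ = 174.88 kPa
  T = 335.3 K: ΣzᵢPᵢˢᵃᵗ = 103.94 kPa
  T = 343.2 K: ΣzᵢPᵢˢᵃᵗ = 135.60 kPa
  T = 347.1 K: ΣzᵢPᵢˢᵃᵗ = 153.96 kPa
  T = 345.1 K: ΣzᵢPᵢˢᵃᵗ = 144.30 kPa
Interpolating between 343.2 K and 345.1 K gives T ≈ 344.6 K.

T = 344.6 K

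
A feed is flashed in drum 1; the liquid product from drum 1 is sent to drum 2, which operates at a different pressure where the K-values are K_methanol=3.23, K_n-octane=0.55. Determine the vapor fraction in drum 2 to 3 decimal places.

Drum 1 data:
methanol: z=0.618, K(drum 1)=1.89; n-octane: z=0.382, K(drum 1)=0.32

V/F (drum 2) = 0.708

Drum 1:
Rachford–Rice: g(ψ₁) = Σ zᵢ(Kᵢ−1)/(1+ψ₁(Kᵢ−1)) = 0.
Feasibility: ΣzᵢKᵢ = 1.290, Σzᵢ/Kᵢ = 1.521 — both > 1, two phases present.
Binary case is linear: z₁(K₁−1)(1+ψ₁(K₂−1)) + z₂(K₂−1)(1+ψ₁(K₁−1)) = 0
⇒ ψ₁ = [z₁(K₁−1)+z₂(K₂−1)] / [−(K₁−1)(K₂−1)] = 0.2903/0.6052 = 0.480
Drum-1 compositions:
  methanol: x = 0.433, y = 0.819
  n-octane: x = 0.567, y = 0.181
Drum-2 feed = drum-1 liquid: z₂ = (0.4331, 0.5669).
Drum 2:
Rachford–Rice: g(ψ₂) = Σ zᵢ(Kᵢ−1)/(1+ψ₂(Kᵢ−1)) = 0.
g(0) = ΣzᵢKᵢ − 1 = 0.711 and g(1) = 1 − Σzᵢ/Kᵢ = -0.165, so a root lies in (0, 1).
Newton iteration, ψ₂⁰ = 0.5:
  ψ₂ = 0.500: g = 0.1275, g' = -0.673 → ψ₂ = 0.690
  ψ₂ = 0.690: g = 0.0107, g' = -0.576 → ψ₂ = 0.708
Converged at ψ₂ = 0.708.
  methanol: x = 0.168, y = 0.542
  n-octane: x = 0.832, y = 0.458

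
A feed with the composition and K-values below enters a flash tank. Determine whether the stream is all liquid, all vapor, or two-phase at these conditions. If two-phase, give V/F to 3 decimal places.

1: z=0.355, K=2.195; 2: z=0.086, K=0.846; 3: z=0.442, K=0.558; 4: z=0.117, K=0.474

ΣzᵢKᵢ = 1.154; Σzᵢ/Kᵢ = 1.302.
Both exceed 1, so a two-phase solution exists.
Newton–Raphson from ψ = 0.5:
  ψ = 0.500: g = -0.0831, g' = -0.403 → ψ = 0.294
  ψ = 0.294: g = 0.0028, g' = -0.439 → ψ = 0.300
Converged at ψ = 0.300.

two-phase, V/F = 0.300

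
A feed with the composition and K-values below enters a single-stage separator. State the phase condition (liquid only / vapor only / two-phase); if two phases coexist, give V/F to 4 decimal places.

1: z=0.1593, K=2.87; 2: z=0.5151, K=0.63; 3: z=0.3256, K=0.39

liquid only

ΣzᵢKᵢ = 0.9087; Σzᵢ/Kᵢ = 1.7080.
Since ΣzᵢKᵢ < 1 the mixture is below its bubble point — single liquid phase.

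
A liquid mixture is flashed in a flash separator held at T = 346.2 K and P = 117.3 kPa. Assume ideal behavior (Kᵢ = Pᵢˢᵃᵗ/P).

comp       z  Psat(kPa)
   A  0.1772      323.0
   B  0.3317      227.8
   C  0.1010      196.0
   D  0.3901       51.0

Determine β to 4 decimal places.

β = 0.7156

Raoult's law: Kᵢ = Pᵢˢᵃᵗ/P = Pᵢˢᵃᵗ/117.3.
  K_A = 323.0/117.3 = 2.753623, K_B = 227.8/117.3 = 1.942029, K_C = 196.0/117.3 = 1.670929, K_D = 51.0/117.3 = 0.434783
Material balance + equilibrium reduce to Σ zᵢ(Kᵢ−1)/(1+β(Kᵢ−1)) = 0.
Check two-phase: ΣzᵢKᵢ = 1.4705 > 1 and Σzᵢ/Kᵢ = 1.1928 > 1, so g(0) = 0.4705 > 0 and g(1) = -0.1928 < 0.
Newton iteration, β⁰ = 0.32:
  β = 0.3200: g = 0.22575, g' = -0.6139 → β = 0.6877
  β = 0.6877: g = 0.01616, g' = -0.5752 → β = 0.7158
  β = 0.7158: g = -0.00013, g' = -0.5844 → β = 0.7156
Converged at β = 0.7156.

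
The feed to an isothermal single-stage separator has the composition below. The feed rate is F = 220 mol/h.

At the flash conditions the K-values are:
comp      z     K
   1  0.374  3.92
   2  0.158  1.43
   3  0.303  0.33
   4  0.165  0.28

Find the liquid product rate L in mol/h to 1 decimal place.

L = 108.1 mol/h

Material balance + equilibrium reduce to Σ zᵢ(Kᵢ−1)/(1+ψ(Kᵢ−1)) = 0.
g(0) = ΣzᵢKᵢ − 1 = 0.838 and g(1) = 1 − Σzᵢ/Kᵢ = -0.713, so a root lies in (0, 1).
Iterate (Newton) starting at ψ = 0.42:
  ψ = 0.420: g = 0.0953, g' = -1.103 → ψ = 0.506
  ψ = 0.506: g = 0.0022, g' = -1.062 → ψ = 0.508
Converged at ψ = 0.508.
Then V = ψ·F = 0.5084·220 = 111.9 mol/h and L = F − V = 108.1 mol/h.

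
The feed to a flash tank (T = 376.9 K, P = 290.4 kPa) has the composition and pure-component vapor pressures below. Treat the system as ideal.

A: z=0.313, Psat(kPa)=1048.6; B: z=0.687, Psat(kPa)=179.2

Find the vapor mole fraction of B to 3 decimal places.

Raoult's law: Kᵢ = Pᵢˢᵃᵗ/P = Pᵢˢᵃᵗ/290.4.
  K_A = 1048.6/290.4 = 3.61088, K_B = 179.2/290.4 = 0.61708
Rachford–Rice: g(β) = Σ zᵢ(Kᵢ−1)/(1+β(Kᵢ−1)) = 0.
Feasibility: ΣzᵢKᵢ = 1.554, Σzᵢ/Kᵢ = 1.200 — both > 1, two phases present.
Binary case is linear: z₁(K₁−1)(1+β(K₂−1)) + z₂(K₂−1)(1+β(K₁−1)) = 0
⇒ β = [z₁(K₁−1)+z₂(K₂−1)] / [−(K₁−1)(K₂−1)] = 0.5541/0.9998 = 0.554
Compositions from xᵢ = zᵢ/(1+β(Kᵢ−1)), yᵢ = Kᵢxᵢ:
  A: x = 0.128, y = 0.462
  B: x = 0.872, y = 0.538

y_B = 0.538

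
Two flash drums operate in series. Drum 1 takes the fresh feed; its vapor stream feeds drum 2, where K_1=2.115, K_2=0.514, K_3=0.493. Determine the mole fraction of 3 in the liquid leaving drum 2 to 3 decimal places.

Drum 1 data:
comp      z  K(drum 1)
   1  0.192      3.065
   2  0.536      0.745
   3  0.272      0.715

x_3 (drum 2) = 0.229

Drum 1:
Let ψ₁ = V/F and solve Σ zᵢ(Kᵢ−1)/(1+ψ₁(Kᵢ−1)) = 0.
Check two-phase: ΣzᵢKᵢ = 1.182 > 1 and Σzᵢ/Kᵢ = 1.163 > 1, so g(0) = 0.182 > 0 and g(1) = -0.163 < 0.
Iterate (Newton) starting at ψ₁ = 0.66:
  ψ₁ = 0.660: g = -0.0920, g' = -0.231 → ψ₁ = 0.261
  ψ₁ = 0.261: g = 0.0275, g' = -0.412 → ψ₁ = 0.328
  ψ₁ = 0.328: g = 0.0018, g' = -0.360 → ψ₁ = 0.333
Converged at ψ₁ = 0.333.
Drum-1 compositions:
  1: x = 0.114, y = 0.349
  2: x = 0.586, y = 0.436
  3: x = 0.300, y = 0.215
Drum-2 feed = drum-1 vapor: z₂ = (0.3488, 0.4363, 0.2149).
Drum 2:
Let ψ₂ = V/F and solve Σ zᵢ(Kᵢ−1)/(1+ψ₂(Kᵢ−1)) = 0.
Check two-phase: ΣzᵢKᵢ = 1.068 > 1 and Σzᵢ/Kᵢ = 1.450 > 1, so g(0) = 0.068 > 0 and g(1) = -0.450 < 0.
Iterate (Newton) starting at ψ₂ = 0.5:
  ψ₂ = 0.500: g = -0.1764, g' = -0.458 → ψ₂ = 0.115
  ψ₂ = 0.115: g = 0.0046, g' = -0.519 → ψ₂ = 0.124
Converged at ψ₂ = 0.124.
  1: x = 0.307, y = 0.648
  2: x = 0.464, y = 0.239
  3: x = 0.229, y = 0.113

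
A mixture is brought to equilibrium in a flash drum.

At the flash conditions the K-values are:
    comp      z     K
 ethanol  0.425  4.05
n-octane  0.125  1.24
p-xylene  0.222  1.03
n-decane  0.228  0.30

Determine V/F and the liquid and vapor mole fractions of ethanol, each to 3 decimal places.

V/F = 0.848, x_ethanol = 0.118, y_ethanol = 0.480

Iterate (Newton) starting at V/F = 0.4:
  V/F = 0.400: g = 0.3962, g' = -1.024 → V/F = 0.787
  V/F = 0.787: g = 0.0576, g' = -0.901 → V/F = 0.851
  V/F = 0.851: g = -0.0027, g' = -0.994 → V/F = 0.848
Converged at V/F = 0.848.
Compositions from xᵢ = zᵢ/(1+V/F(Kᵢ−1)), yᵢ = Kᵢxᵢ:
  ethanol: x = 0.118, y = 0.480
  n-octane: x = 0.104, y = 0.129
  p-xylene: x = 0.216, y = 0.223
  n-decane: x = 0.561, y = 0.168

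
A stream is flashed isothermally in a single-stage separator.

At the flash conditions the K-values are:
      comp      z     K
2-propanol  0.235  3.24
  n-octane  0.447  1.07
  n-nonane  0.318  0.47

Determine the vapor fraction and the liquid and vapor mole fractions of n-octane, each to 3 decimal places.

Material balance + equilibrium reduce to Σ zᵢ(Kᵢ−1)/(1+ψ(Kᵢ−1)) = 0.
Feasibility: ΣzᵢKᵢ = 1.389, Σzᵢ/Kᵢ = 1.167 — both > 1, two phases present.
Iterate (Newton) starting at ψ = 0.5:
  ψ = 0.500: g = 0.0492, g' = -0.430 → ψ = 0.615
  ψ = 0.615: g = 0.0015, g' = -0.407 → ψ = 0.618
Converged at ψ = 0.618.
Compositions from xᵢ = zᵢ/(1+ψ(Kᵢ−1)), yᵢ = Kᵢxᵢ:
  2-propanol: x = 0.099, y = 0.319
  n-octane: x = 0.428, y = 0.458
  n-nonane: x = 0.473, y = 0.222

ψ = 0.618, x_n-octane = 0.428, y_n-octane = 0.458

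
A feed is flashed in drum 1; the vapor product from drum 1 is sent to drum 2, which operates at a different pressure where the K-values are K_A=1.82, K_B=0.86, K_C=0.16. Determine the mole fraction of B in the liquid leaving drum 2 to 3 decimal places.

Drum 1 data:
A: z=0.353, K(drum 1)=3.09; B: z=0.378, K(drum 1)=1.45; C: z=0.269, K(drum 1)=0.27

Drum 1:
Material balance + equilibrium reduce to Σ zᵢ(Kᵢ−1)/(1+ψ₁(Kᵢ−1)) = 0.
g(0) = ΣzᵢKᵢ − 1 = 0.711 and g(1) = 1 − Σzᵢ/Kᵢ = -0.371, so a root lies in (0, 1).
Newton iteration, ψ₁⁰ = 0.58:
  ψ₁ = 0.580: g = 0.1278, g' = -0.794 → ψ₁ = 0.741
  ψ₁ = 0.741: g = -0.0106, g' = -0.960 → ψ₁ = 0.730
Converged at ψ₁ = 0.730.
Drum-1 compositions:
  A: x = 0.140, y = 0.432
  B: x = 0.285, y = 0.413
  C: x = 0.576, y = 0.155
Drum-2 feed = drum-1 vapor: z₂ = (0.4320, 0.4126, 0.1554).
Drum 2:
Rachford–Rice: g(ψ₂) = Σ zᵢ(Kᵢ−1)/(1+ψ₂(Kᵢ−1)) = 0.
Feasibility: ΣzᵢKᵢ = 1.166, Σzᵢ/Kᵢ = 1.689 — both > 1, two phases present.
Newton–Raphson from ψ₂ = 0.5:
  ψ₂ = 0.500: g = -0.0360, g' = -0.481 → ψ₂ = 0.425
  ψ₂ = 0.425: g = -0.0019, g' = -0.434 → ψ₂ = 0.421
Converged at ψ₂ = 0.421.
  A: x = 0.321, y = 0.584
  B: x = 0.438, y = 0.377
  C: x = 0.240, y = 0.038

x_B (drum 2) = 0.438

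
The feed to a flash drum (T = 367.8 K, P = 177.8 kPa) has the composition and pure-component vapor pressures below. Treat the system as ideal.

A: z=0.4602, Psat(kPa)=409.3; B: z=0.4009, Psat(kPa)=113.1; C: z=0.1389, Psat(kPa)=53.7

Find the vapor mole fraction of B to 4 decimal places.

y_B = 0.3214

Raoult's law: Kᵢ = Pᵢˢᵃᵗ/P = Pᵢˢᵃᵗ/177.8.
  K_A = 409.3/177.8 = 2.302025, K_B = 113.1/177.8 = 0.636108, K_C = 53.7/177.8 = 0.302025
Let ψ = V/F and solve Σ zᵢ(Kᵢ−1)/(1+ψ(Kᵢ−1)) = 0.
g(0) = ΣzᵢKᵢ − 1 = 0.3564 and g(1) = 1 − Σzᵢ/Kᵢ = -0.2900, so a root lies in (0, 1).
Newton iteration, ψ⁰ = 0.5:
  ψ = 0.5000: g = 0.03567, g' = -0.5252 → ψ = 0.5679
Converged at ψ = 0.5679.
Compositions from xᵢ = zᵢ/(1+ψ(Kᵢ−1)), yᵢ = Kᵢxᵢ:
  A: x = 0.2646, y = 0.6091
  B: x = 0.5053, y = 0.3214
  C: x = 0.2301, y = 0.0695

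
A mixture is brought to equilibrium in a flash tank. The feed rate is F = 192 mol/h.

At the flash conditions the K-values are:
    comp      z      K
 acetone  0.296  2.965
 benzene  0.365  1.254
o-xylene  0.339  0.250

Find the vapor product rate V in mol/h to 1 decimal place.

Let ψ = V/F and solve Σ zᵢ(Kᵢ−1)/(1+ψ(Kᵢ−1)) = 0.
g(0) = ΣzᵢKᵢ − 1 = 0.420 and g(1) = 1 − Σzᵢ/Kᵢ = -0.747, so a root lies in (0, 1).
Newton–Raphson from ψ = 0.43:
  ψ = 0.430: g = 0.0236, g' = -0.770 → ψ = 0.461
  ψ = 0.461: g = -0.0001, g' = -0.779 → ψ = 0.460
Converged at ψ = 0.460.
Then V = ψ·F = 0.4604·192 = 88.4 mol/h and L = F − V = 103.6 mol/h.

V = 88.4 mol/h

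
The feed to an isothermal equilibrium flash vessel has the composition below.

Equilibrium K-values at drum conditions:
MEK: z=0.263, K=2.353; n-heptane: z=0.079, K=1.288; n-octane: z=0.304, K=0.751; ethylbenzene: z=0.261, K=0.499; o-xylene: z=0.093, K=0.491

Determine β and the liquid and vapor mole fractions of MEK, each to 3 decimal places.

Let β = V/F and solve Σ zᵢ(Kᵢ−1)/(1+β(Kᵢ−1)) = 0.
Check two-phase: ΣzᵢKᵢ = 1.125 > 1 and Σzᵢ/Kᵢ = 1.290 > 1, so g(0) = 0.125 > 0 and g(1) = -0.290 < 0.
Newton–Raphson from β = 0.44:
  β = 0.440: g = -0.0705, g' = -0.366 → β = 0.247
  β = 0.247: g = 0.0038, g' = -0.414 → β = 0.256
  β = 0.256: g = 0.0000, g' = -0.411 → β = 0.257
Converged at β = 0.257.
Compositions from xᵢ = zᵢ/(1+β(Kᵢ−1)), yᵢ = Kᵢxᵢ:
  MEK: x = 0.195, y = 0.459
  n-heptane: x = 0.074, y = 0.095
  n-octane: x = 0.325, y = 0.244
  ethylbenzene: x = 0.299, y = 0.149
  o-xylene: x = 0.107, y = 0.053

β = 0.257, x_MEK = 0.195, y_MEK = 0.459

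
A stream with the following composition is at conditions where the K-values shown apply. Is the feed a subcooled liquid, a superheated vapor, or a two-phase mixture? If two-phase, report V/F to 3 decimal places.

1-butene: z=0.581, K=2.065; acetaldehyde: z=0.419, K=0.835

superheated vapor

ΣzᵢKᵢ = 1.550; Σzᵢ/Kᵢ = 0.783.
Since Σzᵢ/Kᵢ < 1 the mixture is above its dew point — single vapor phase.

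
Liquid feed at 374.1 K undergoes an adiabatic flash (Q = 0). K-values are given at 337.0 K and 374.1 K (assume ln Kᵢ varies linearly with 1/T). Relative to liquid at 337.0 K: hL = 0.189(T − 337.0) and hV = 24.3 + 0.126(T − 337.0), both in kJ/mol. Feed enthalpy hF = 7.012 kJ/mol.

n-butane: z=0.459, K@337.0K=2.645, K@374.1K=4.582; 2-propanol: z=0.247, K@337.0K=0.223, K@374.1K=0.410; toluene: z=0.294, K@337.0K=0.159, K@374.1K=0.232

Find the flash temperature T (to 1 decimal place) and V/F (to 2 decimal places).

T = 340.0 K, V/F = 0.27

Adiabatic flash: solve Rachford–Rice at each trial T, then check hF = ψ·hV(T) + (1−ψ)·hL(T).
  T = 337.0 K: K = (2.645, 0.223, 0.159), RR gives ψ = 0.236, H_out = 5.743 kJ/mol
  T = 374.1 K: K = (4.582, 0.410, 0.232), RR gives ψ = 0.511, H_out = 18.245 kJ/mol
  T = 355.6 K: K = (3.534, 0.307, 0.194), RR gives ψ = 0.394, H_out = 12.621 kJ/mol
  T = 346.3 K: K = (3.069, 0.263, 0.176), RR gives ψ = 0.323, H_out = 9.424 kJ/mol
  T = 341.6 K: K = (2.850, 0.242, 0.167), RR gives ψ = 0.282, H_out = 7.641 kJ/mol
  T = 339.3 K: K = (2.746, 0.232, 0.163), RR gives ψ = 0.260, H_out = 6.714 kJ/mol
Linear interpolation between T = 339.3 (H_out = 6.714) and T = 341.6 (H_out = 7.641) on hF = 7.012 gives T ≈ 340.0 K, at which ψ = 0.27.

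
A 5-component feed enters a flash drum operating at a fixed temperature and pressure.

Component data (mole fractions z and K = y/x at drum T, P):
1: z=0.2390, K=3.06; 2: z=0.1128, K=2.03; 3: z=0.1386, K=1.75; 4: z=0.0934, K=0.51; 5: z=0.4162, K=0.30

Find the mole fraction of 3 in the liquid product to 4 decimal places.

x_3 = 0.1088

Newton iteration, ψ⁰ = 0.5:
  ψ = 0.5000: g = -0.11401, g' = -0.8615 → ψ = 0.3677
  ψ = 0.3677: g = -0.00222, g' = -0.8424 → ψ = 0.3650
Converged at ψ = 0.3650.
Compositions from xᵢ = zᵢ/(1+ψ(Kᵢ−1)), yᵢ = Kᵢxᵢ:
  1: x = 0.1364, y = 0.4174
  2: x = 0.0820, y = 0.1664
  3: x = 0.1088, y = 0.1904
  4: x = 0.1137, y = 0.0580
  5: x = 0.5590, y = 0.1677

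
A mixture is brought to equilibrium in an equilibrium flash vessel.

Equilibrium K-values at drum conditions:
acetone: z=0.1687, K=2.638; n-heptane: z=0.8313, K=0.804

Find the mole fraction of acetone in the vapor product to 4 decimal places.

Let ψ = V/F and solve Σ zᵢ(Kᵢ−1)/(1+ψ(Kᵢ−1)) = 0.
g(0) = ΣzᵢKᵢ − 1 = 0.1134 and g(1) = 1 − Σzᵢ/Kᵢ = -0.0979, so a root lies in (0, 1).
Binary case is linear: z₁(K₁−1)(1+ψ(K₂−1)) + z₂(K₂−1)(1+ψ(K₁−1)) = 0
⇒ ψ = [z₁(K₁−1)+z₂(K₂−1)] / [−(K₁−1)(K₂−1)] = 0.11340/0.32105 = 0.3532
Compositions from xᵢ = zᵢ/(1+ψ(Kᵢ−1)), yᵢ = Kᵢxᵢ:
  acetone: x = 0.1069, y = 0.2819
  n-heptane: x = 0.8931, y = 0.7181

y_acetone = 0.2819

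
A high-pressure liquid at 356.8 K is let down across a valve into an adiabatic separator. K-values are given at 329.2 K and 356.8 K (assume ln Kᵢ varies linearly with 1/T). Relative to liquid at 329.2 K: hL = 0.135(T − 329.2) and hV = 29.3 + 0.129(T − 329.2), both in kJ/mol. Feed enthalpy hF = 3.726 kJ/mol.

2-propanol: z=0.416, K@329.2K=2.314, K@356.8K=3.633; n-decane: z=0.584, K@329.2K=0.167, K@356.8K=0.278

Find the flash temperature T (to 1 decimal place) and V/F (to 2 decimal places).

Adiabatic flash: solve Rachford–Rice at each trial T, then check hF = ψ·hV(T) + (1−ψ)·hL(T).
  T = 329.2 K: K = (2.314, 0.167), RR gives ψ = 0.055, H_out = 1.610 kJ/mol
  T = 356.8 K: K = (3.633, 0.278), RR gives ψ = 0.354, H_out = 14.051 kJ/mol
  T = 343.0 K: K = (2.926, 0.218), RR gives ψ = 0.229, H_out = 8.540 kJ/mol
  T = 336.1 K: K = (2.608, 0.191), RR gives ψ = 0.151, H_out = 5.356 kJ/mol
  T = 332.6 K: K = (2.456, 0.179), RR gives ψ = 0.105, H_out = 3.545 kJ/mol
  T = 334.4 K: K = (2.534, 0.185), RR gives ψ = 0.130, H_out = 4.497 kJ/mol
Linear interpolation between T = 332.6 (H_out = 3.545) and T = 334.4 (H_out = 4.497) on hF = 3.726 gives T ≈ 332.9 K, at which ψ = 0.11.

T = 332.9 K, V/F = 0.11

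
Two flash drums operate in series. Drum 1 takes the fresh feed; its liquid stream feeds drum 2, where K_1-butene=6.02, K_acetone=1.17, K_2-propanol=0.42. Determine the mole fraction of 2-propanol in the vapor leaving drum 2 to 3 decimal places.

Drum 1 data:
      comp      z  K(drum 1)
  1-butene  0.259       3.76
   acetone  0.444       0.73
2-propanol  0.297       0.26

y_2-propanol (drum 2) = 0.215

Drum 1:
Material balance + equilibrium reduce to Σ zᵢ(Kᵢ−1)/(1+ψ₁(Kᵢ−1)) = 0.
g(0) = ΣzᵢKᵢ − 1 = 0.375 and g(1) = 1 − Σzᵢ/Kᵢ = -0.819, so a root lies in (0, 1).
Newton iteration, ψ₁⁰ = 0.5:
  ψ₁ = 0.500: g = -0.1871, g' = -0.801 → ψ₁ = 0.267
  ψ₁ = 0.267: g = 0.0089, g' = -0.945 → ψ₁ = 0.276
Converged at ψ₁ = 0.276.
Drum-1 compositions:
  1-butene: x = 0.147, y = 0.553
  acetone: x = 0.480, y = 0.350
  2-propanol: x = 0.373, y = 0.097
Drum-2 feed = drum-1 liquid: z₂ = (0.1470, 0.4798, 0.3732).
Drum 2:
Newton iteration, ψ₂⁰ = 0.33:
  ψ₂ = 0.330: g = 0.0873, g' = -0.729 → ψ₂ = 0.450
  ψ₂ = 0.450: g = 0.0095, g' = -0.591 → ψ₂ = 0.466
Converged at ψ₂ = 0.466.
  1-butene: x = 0.044, y = 0.265
  acetone: x = 0.445, y = 0.520
  2-propanol: x = 0.511, y = 0.215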